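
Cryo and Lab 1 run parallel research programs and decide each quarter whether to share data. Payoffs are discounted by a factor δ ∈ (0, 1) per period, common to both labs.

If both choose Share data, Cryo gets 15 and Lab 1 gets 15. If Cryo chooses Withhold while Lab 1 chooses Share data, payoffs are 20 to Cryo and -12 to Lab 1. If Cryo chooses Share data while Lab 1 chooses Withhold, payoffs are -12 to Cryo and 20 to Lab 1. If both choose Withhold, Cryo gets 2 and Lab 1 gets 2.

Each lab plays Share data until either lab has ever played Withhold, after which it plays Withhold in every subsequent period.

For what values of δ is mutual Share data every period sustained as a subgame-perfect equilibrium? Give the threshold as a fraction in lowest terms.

5/18

15/(1−δ) ≥ 20 + 2δ/(1−δ)
15 ≥ 20 − 18δ
δ ≥ 5/18.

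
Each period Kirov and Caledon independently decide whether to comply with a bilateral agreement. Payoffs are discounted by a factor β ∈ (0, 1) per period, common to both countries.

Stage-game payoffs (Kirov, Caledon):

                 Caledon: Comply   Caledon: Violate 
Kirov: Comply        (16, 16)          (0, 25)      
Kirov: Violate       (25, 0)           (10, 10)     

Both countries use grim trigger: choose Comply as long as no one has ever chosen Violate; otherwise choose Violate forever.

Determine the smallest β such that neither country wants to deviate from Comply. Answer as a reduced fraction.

Cooperation forever yields 16 each period: 16/(1−β).
Deviating yields 25 once, then 10 forever: 25 + 10β/(1−β).
No profitable deviation requires 16/(1−β) ≥ 25 + 10β/(1−β).
Multiplying by (1−β): 16 ≥ 25(1−β) + 10β = 25 − 15β.
So 15β ≥ 9, i.e. β ≥ 9/15 = 3/5.

3/5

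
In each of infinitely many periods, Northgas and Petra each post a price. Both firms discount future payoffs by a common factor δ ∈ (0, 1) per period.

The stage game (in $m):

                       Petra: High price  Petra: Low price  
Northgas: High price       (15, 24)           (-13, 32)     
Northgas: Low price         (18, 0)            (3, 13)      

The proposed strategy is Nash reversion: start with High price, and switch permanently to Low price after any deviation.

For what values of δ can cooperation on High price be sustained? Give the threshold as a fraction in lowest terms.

8/19

For Northgas: deviation gain 18−15 = 3, per-period punishment loss 15−3 = 12. IC gives δ ≥ 3/15 = 1/5.
For Petra: gain 8, loss 11 per period, so δ ≥ 8/19.
The tighter constraint is Petra's, so cooperation needs δ ≥ 8/19.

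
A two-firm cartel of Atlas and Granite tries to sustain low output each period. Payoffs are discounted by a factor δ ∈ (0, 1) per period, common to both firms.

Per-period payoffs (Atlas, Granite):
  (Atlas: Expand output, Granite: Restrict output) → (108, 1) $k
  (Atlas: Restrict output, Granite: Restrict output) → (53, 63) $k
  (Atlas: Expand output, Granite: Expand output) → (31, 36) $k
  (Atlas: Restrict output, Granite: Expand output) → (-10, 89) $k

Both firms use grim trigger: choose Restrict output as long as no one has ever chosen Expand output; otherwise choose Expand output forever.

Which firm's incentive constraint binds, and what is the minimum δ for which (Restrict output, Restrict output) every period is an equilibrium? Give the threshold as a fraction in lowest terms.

Atlas: cooperation gives 53 each period; deviation gives 108 once then 31 forever.
  53/(1−δ) ≥ 108 + 31δ/(1−δ) ⇒ δ ≥ 55/77 = 5/7.
Granite: cooperation gives 63 each period; deviation gives 89 once then 36 forever.
  δ ≥ 26/53.
Both must hold, so the binding constraint is Atlas's: δ ≥ 5/7.

Atlas; δ ≥ 5/7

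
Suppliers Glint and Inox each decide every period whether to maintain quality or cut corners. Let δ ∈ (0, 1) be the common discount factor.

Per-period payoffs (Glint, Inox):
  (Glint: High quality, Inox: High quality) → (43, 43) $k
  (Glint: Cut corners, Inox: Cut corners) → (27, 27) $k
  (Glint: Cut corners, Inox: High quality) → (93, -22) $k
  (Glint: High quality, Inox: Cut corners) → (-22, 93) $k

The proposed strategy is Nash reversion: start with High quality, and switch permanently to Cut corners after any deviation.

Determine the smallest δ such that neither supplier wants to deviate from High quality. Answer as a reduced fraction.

Under grim trigger the critical discount factor is (T−C)/(T−P) with T = 93, C = 43, P = 27.
δ* = (93−43)/(93−27) = 50/66 = 25/33.

25/33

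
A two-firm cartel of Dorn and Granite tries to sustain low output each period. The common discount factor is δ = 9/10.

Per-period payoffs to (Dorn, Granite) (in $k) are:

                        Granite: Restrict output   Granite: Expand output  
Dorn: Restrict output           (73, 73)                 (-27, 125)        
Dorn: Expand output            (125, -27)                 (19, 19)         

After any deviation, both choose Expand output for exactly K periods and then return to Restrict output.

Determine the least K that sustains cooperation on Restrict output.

2

Need Σ_{k=1}^{K} δ^k ≥ (125−73)/(73−19) = 0.9630 at δ = 9/10.
At K = 1 the sum is 0.9000 < 0.9630; at K = 2 it is 1.7100 ≥ 0.9630.
So the minimum punishment length is K = 2.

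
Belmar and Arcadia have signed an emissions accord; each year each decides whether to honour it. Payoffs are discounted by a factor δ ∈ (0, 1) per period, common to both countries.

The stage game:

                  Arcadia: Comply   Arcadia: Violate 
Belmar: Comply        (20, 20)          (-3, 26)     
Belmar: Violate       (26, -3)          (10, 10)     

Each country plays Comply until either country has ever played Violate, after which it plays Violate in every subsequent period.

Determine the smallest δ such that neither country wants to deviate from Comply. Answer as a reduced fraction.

3/8

One-period gain from deviating is 26 − 20 = 6. The loss is 20 − 10 = 10 in every subsequent period, with present value 10·δ/(1−δ).
Deviation is unprofitable when 10·δ/(1−δ) ≥ 6, i.e. δ/(1−δ) ≥ 3/5.
Equivalently δ ≥ 6/(6+10) = 3/8.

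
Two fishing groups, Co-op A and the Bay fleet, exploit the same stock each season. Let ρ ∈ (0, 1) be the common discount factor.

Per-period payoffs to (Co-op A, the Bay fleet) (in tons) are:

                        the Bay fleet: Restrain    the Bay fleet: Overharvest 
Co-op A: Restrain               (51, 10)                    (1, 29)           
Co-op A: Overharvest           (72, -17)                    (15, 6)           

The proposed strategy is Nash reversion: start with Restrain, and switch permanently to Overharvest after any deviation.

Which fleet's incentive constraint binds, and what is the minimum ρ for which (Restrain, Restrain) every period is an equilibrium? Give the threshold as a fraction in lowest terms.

the Bay fleet; ρ ≥ 19/23

Co-op A's threshold: (72−51)/(72−15) = 7/19.
the Bay fleet's threshold: (29−10)/(29−6) = 19/23.
7/19 < 19/23, so the Bay fleet binds and ρ* = 19/23.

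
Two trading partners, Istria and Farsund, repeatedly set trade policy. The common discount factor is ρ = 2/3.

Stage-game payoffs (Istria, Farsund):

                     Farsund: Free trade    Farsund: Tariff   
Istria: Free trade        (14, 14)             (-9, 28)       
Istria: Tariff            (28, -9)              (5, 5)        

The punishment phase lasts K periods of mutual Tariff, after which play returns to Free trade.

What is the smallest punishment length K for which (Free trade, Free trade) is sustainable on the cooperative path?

No profitable deviation requires (14−5)(ρ+…+ρ^K) ≥ 28−14, i.e. ρ+…+ρ^K ≥ 14/9 ≈ 1.5556.
With ρ = 2/3, the partial sums are K=1: 0.6667, K=2: 1.1111, K=3: 1.4074, K=4: 1.6049.
K = 4 is the first length at which the sum reaches 1.5556.

4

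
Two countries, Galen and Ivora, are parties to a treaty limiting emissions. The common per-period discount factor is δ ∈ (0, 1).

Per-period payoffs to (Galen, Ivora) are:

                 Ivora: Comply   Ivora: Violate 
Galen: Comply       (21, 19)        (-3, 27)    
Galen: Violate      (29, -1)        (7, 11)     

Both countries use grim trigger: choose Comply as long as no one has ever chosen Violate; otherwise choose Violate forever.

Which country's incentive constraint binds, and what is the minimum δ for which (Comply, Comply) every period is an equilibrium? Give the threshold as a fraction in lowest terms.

Galen: cooperation gives 21 each period; deviation gives 29 once then 7 forever.
  21/(1−δ) ≥ 29 + 7δ/(1−δ) ⇒ δ ≥ 8/22 = 4/11.
Ivora: cooperation gives 19 each period; deviation gives 27 once then 11 forever.
  δ ≥ 8/16 = 1/2.
Both must hold, so the binding constraint is Ivora's: δ ≥ 1/2.

Ivora; δ ≥ 1/2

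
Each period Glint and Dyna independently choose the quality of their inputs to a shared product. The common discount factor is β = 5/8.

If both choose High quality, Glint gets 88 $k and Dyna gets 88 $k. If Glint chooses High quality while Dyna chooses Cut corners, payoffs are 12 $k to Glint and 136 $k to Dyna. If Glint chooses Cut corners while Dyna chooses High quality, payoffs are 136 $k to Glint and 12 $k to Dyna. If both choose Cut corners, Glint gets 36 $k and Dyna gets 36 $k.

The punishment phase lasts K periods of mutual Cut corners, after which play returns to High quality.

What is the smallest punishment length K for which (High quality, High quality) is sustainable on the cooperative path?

IC: β(1−β^K)/(1−β) ≥ (136−88)/(88−36) = 12/13.
With β = 5/8: need 1 − β^K ≥ 12/13·(1−5/8)/(5/8), i.e. β^K ≤ 0.4462.
Since (5/8)^1 = 0.6250 and (5/8)^2 = 0.3906, the smallest such K is 2.

2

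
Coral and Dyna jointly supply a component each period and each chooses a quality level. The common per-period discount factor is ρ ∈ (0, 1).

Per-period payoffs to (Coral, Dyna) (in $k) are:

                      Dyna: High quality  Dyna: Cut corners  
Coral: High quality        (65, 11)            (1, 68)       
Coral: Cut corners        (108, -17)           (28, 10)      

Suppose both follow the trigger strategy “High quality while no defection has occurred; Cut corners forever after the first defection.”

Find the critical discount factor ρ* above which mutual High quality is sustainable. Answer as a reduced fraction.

57/58

Coral: cooperation gives 65 each period; deviation gives 108 once then 28 forever.
  65/(1−ρ) ≥ 108 + 28ρ/(1−ρ) ⇒ ρ ≥ 43/80.
Dyna: cooperation gives 11 each period; deviation gives 68 once then 10 forever.
  ρ ≥ 57/58.
Both must hold, so the binding constraint is Dyna's: ρ ≥ 57/58.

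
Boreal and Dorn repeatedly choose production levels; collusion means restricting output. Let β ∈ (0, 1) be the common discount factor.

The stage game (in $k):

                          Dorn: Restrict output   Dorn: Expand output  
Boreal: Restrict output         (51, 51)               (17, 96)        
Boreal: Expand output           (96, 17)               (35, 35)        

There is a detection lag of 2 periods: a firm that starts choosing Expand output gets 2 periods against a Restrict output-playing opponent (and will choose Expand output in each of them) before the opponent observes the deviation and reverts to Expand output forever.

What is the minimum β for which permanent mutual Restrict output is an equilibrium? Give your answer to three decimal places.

0.859

A deviator earns 96 for 2 periods, then 35 forever; cooperating earns 51 forever. Multiplying the IC by (1−β):
51 ≥ 96(1−β^2) + 35β^2, so 61·β^2 ≥ 45 and β^2 ≥ 45/61.
β ≥ (45/61)^(1/2) ≈ 0.859.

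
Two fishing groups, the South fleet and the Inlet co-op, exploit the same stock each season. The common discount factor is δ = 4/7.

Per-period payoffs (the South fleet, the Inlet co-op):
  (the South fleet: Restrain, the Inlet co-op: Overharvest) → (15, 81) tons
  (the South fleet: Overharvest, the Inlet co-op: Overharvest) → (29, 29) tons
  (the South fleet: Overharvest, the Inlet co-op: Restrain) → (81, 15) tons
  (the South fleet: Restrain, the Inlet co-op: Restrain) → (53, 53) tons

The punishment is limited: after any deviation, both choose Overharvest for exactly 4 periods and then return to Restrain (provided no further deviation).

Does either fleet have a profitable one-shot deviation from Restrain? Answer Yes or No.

Comparing payoff streams over the 5 periods until play realigns: cooperate → 53(1+δ+…+δ^4); deviate → 81 + 29(δ+…+δ^4).
Cooperation is sustained iff (53−29)(δ+…+δ^4) ≥ 81−53.
δ+…+δ^4 = 4/7·(1−(4/7)^4)/(1−4/7) = 1.1912, and (81−53)/(53−29) = 1.1667.
1.1912 ≥ 1.1667, so cooperation is sustainable.

No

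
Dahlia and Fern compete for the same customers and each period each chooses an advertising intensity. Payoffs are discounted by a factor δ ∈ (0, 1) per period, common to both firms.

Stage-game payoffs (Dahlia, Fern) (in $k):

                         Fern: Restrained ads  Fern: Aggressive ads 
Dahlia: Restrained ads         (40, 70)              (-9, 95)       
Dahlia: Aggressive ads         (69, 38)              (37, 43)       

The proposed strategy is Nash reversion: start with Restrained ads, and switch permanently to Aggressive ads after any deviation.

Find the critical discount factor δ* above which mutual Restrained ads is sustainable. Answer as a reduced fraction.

For Dahlia: deviation gain 69−40 = 29, per-period punishment loss 40−37 = 3. IC gives δ ≥ 29/32.
For Fern: gain 25, loss 27 per period, so δ ≥ 25/52.
The tighter constraint is Dahlia's, so cooperation needs δ ≥ 29/32.

29/32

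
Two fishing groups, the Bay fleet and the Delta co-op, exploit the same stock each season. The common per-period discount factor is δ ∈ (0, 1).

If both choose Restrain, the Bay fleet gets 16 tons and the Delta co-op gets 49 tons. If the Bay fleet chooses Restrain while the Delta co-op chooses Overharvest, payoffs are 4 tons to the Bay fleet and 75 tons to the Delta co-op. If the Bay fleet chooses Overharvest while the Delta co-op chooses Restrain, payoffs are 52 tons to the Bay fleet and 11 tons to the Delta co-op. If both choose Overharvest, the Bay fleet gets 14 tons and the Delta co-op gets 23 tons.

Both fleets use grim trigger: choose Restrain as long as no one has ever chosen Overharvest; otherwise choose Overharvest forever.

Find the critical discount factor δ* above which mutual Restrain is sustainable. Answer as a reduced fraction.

the Bay fleet: cooperation gives 16 each period; deviation gives 52 once then 14 forever.
  16/(1−δ) ≥ 52 + 14δ/(1−δ) ⇒ δ ≥ 36/38 = 18/19.
the Delta co-op: cooperation gives 49 each period; deviation gives 75 once then 23 forever.
  δ ≥ 26/52 = 1/2.
Both must hold, so the binding constraint is the Bay fleet's: δ ≥ 18/19.

18/19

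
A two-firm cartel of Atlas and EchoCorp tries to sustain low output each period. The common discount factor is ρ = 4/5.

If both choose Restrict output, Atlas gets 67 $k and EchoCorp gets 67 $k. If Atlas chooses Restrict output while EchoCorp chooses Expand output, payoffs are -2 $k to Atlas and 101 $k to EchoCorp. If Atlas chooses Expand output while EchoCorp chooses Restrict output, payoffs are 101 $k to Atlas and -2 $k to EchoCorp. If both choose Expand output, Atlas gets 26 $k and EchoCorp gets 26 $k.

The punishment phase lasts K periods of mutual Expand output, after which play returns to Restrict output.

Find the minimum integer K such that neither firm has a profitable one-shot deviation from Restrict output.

Need Σ_{k=1}^{K} ρ^k ≥ (101−67)/(67−26) = 0.8293 at ρ = 4/5.
At K = 1 the sum is 0.8000 < 0.8293; at K = 2 it is 1.4400 ≥ 0.8293.
So the minimum punishment length is K = 2.

2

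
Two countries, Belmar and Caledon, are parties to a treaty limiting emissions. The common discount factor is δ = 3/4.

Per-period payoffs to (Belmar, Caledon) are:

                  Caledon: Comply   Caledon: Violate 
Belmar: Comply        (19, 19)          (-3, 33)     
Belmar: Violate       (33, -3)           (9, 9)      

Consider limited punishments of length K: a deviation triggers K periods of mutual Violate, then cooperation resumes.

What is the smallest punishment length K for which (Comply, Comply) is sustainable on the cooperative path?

Need Σ_{k=1}^{K} δ^k ≥ (33−19)/(19−9) = 1.4000 at δ = 3/4.
At K = 2 the sum is 1.3125 < 1.4000; at K = 3 it is 1.7344 ≥ 1.4000.
So the minimum punishment length is K = 3.

3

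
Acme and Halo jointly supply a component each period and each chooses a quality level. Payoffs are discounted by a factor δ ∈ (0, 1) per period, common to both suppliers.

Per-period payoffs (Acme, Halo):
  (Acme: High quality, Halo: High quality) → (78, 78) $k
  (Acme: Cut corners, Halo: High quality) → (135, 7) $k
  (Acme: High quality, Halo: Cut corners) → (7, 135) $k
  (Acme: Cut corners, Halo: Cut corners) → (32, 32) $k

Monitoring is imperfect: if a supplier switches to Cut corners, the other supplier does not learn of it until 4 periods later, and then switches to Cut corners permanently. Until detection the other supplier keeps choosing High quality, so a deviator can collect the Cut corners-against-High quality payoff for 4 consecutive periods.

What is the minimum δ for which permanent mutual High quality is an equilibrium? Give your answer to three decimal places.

A deviator earns 135 for 4 periods, then 32 forever; cooperating earns 78 forever. Multiplying the IC by (1−δ):
78 ≥ 135(1−δ^4) + 32δ^4, so 103·δ^4 ≥ 57 and δ^4 ≥ 57/103.
δ ≥ (57/103)^(1/4) ≈ 0.863.

0.863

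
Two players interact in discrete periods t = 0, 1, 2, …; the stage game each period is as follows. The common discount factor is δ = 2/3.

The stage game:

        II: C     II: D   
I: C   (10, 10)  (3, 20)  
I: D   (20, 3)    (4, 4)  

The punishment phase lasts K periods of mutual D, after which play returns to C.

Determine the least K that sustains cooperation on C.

Need Σ_{k=1}^{K} δ^k ≥ (20−10)/(10−4) = 1.6667 at δ = 2/3.
At K = 4 the sum is 1.6049 < 1.6667; at K = 5 it is 1.7366 ≥ 1.6667.
So the minimum punishment length is K = 5.

5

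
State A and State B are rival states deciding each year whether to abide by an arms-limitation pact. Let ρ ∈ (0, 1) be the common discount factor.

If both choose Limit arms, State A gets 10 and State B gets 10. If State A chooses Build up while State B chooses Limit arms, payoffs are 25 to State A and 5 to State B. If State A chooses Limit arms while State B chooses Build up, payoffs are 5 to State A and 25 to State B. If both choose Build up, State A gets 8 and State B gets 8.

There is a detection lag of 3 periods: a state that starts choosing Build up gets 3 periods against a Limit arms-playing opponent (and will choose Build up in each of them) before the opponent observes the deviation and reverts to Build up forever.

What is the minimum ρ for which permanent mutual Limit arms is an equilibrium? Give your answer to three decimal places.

0.959

Deviating for the 3 undetected periods gains 25−10 = 15 per period over cooperation, then loses 10−8 = 2 per period forever once punishment starts.
Gain: 15(1 + ρ + … + ρ^2); loss: 2·ρ^3/(1−ρ).
No profitable deviation ⇔ 15(1−ρ^3) ≤ 2·ρ^3, i.e. ρ^3 ≥ 15/(15+2) = 15/17.
Hence ρ ≥ (15/17)^(1/3) ≈ 0.959.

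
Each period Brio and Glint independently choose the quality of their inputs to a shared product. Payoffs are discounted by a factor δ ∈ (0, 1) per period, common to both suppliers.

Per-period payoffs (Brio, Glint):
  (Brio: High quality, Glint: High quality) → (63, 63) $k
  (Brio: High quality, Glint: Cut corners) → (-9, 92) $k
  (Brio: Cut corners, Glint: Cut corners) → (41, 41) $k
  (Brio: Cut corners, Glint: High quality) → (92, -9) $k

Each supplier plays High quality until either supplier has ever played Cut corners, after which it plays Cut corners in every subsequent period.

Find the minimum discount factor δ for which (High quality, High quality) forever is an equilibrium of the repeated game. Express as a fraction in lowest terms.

Cooperation forever yields 63 each period: 63/(1−δ).
Deviating yields 92 once, then 41 forever: 92 + 41δ/(1−δ).
No profitable deviation requires 63/(1−δ) ≥ 92 + 41δ/(1−δ).
Multiplying by (1−δ): 63 ≥ 92(1−δ) + 41δ = 92 − 51δ.
So 51δ ≥ 29, i.e. δ ≥ 29/51.

29/51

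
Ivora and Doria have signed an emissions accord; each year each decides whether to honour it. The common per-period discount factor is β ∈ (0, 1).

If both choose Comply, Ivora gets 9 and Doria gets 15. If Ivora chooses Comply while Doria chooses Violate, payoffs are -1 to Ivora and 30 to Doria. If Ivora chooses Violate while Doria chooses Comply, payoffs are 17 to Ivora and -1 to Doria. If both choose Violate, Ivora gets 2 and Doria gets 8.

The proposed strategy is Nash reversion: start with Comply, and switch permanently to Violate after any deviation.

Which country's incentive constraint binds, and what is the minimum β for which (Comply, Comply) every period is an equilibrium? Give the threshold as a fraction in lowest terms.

Doria; β ≥ 15/22

Ivora: cooperation gives 9 each period; deviation gives 17 once then 2 forever.
  9/(1−β) ≥ 17 + 2β/(1−β) ⇒ β ≥ 8/15.
Doria: cooperation gives 15 each period; deviation gives 30 once then 8 forever.
  β ≥ 15/22.
Both must hold, so the binding constraint is Doria's: β ≥ 15/22.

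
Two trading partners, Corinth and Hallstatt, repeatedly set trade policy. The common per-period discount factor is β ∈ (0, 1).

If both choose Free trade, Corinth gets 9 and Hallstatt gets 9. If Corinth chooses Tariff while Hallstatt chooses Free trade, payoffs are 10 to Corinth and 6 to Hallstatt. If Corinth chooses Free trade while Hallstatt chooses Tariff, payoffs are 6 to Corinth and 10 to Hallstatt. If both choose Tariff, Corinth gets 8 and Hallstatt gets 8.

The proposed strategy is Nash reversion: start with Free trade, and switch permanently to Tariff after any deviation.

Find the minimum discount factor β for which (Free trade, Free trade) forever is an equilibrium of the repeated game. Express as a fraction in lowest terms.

9/(1−β) ≥ 10 + 8β/(1−β)
9 ≥ 10 − 2β
β ≥ 1/2.

1/2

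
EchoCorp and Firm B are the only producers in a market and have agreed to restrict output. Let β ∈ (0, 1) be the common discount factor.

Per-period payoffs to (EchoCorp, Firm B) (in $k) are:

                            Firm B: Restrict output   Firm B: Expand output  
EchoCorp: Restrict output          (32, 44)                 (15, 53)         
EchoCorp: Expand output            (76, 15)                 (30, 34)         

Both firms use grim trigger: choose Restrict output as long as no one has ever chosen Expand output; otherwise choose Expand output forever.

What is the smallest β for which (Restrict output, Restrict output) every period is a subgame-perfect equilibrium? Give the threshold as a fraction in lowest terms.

For EchoCorp: deviation gain 76−32 = 44, per-period punishment loss 32−30 = 2. IC gives β ≥ 44/46 = 22/23.
For Firm B: gain 9, loss 10 per period, so β ≥ 9/19.
The tighter constraint is EchoCorp's, so cooperation needs β ≥ 22/23.

22/23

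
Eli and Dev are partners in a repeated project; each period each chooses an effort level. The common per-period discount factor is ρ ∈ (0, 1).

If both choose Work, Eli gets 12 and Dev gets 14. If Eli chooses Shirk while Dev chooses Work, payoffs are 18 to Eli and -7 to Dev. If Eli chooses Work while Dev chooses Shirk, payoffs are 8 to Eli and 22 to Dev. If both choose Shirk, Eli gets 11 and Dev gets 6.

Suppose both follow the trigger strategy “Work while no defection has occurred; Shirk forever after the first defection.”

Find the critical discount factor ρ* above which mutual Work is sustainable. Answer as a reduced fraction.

For Eli: deviation gain 18−12 = 6, per-period punishment loss 12−11 = 1. IC gives ρ ≥ 6/7.
For Dev: gain 8, loss 8 per period, so ρ ≥ 8/16 = 1/2.
The tighter constraint is Eli's, so cooperation needs ρ ≥ 6/7.

6/7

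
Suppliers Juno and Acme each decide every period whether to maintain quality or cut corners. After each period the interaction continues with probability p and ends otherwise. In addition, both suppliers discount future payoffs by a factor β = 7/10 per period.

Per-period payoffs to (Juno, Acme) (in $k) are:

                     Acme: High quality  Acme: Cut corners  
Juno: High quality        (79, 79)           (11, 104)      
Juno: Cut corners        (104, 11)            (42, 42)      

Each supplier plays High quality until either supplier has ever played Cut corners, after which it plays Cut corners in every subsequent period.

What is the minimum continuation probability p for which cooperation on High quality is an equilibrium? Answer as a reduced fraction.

With continuation probability p and discount β, the effective per-period discount factor is βp.
Grim-trigger IC: βp ≥ (104−79)/(104−42) = 25/62.
So p ≥ (25/62)/(7/10) = 125/217.

125/217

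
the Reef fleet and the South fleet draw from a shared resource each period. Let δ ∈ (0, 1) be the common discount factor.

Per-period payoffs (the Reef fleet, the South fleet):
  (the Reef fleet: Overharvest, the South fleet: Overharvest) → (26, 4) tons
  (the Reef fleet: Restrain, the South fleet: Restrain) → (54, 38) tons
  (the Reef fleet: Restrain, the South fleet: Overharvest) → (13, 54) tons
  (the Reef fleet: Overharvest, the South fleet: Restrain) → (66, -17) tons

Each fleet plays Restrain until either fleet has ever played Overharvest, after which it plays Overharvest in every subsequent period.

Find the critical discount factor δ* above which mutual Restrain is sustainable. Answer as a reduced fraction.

For the Reef fleet: deviation gain 66−54 = 12, per-period punishment loss 54−26 = 28. IC gives δ ≥ 12/40 = 3/10.
For the South fleet: gain 16, loss 34 per period, so δ ≥ 16/50 = 8/25.
The tighter constraint is the South fleet's, so cooperation needs δ ≥ 8/25.

8/25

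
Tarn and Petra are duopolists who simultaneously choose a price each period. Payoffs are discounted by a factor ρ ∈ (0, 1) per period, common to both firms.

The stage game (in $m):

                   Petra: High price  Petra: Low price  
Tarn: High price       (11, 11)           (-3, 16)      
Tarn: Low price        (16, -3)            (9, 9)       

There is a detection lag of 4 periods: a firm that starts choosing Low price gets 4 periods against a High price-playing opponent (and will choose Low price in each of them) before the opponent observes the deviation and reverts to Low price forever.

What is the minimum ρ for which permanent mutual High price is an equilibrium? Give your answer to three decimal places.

A deviator earns 16 for 4 periods, then 9 forever; cooperating earns 11 forever. Multiplying the IC by (1−ρ):
11 ≥ 16(1−ρ^4) + 9ρ^4, so 7·ρ^4 ≥ 5 and ρ^4 ≥ 5/7.
ρ ≥ (5/7)^(1/4) ≈ 0.919.

0.919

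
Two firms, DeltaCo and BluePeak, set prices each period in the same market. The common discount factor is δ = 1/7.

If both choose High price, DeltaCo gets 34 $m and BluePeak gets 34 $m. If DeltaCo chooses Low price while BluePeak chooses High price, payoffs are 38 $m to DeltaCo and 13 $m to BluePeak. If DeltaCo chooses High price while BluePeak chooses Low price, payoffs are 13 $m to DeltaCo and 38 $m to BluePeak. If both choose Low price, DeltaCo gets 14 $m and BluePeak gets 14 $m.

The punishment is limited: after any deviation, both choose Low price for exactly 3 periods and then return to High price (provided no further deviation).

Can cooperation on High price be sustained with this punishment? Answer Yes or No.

No

A one-shot deviation gives 38 now, then 14 for 3 periods, then back to 34.
Gain from deviating: (38−34) today; loss: (34−14) in each of the next 3 periods.
No-deviation condition: (34−14)(δ+…+δ^3) ≥ 38−34, i.e. δ+…+δ^3 ≥ 1/5.
At δ = 1/7: δ+…+δ^3 = 0.1662 < 0.2000.
So cooperation is not sustainable.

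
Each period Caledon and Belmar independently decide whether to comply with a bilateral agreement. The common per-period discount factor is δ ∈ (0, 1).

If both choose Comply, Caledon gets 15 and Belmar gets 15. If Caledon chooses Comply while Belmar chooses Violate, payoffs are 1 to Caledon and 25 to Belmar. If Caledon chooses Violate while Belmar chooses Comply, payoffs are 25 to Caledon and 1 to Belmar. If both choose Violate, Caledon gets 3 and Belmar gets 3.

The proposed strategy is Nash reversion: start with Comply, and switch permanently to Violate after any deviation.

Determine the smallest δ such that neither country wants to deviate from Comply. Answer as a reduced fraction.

5/11

15/(1−δ) ≥ 25 + 3δ/(1−δ)
15 ≥ 25 − 22δ
δ ≥ 10/22 = 5/11.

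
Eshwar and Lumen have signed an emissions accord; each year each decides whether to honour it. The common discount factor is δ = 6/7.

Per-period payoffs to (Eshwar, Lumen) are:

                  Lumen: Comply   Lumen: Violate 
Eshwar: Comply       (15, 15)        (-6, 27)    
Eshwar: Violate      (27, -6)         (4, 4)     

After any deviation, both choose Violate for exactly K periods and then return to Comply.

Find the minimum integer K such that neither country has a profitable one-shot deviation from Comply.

No profitable deviation requires (15−4)(δ+…+δ^K) ≥ 27−15, i.e. δ+…+δ^K ≥ 12/11 ≈ 1.0909.
With δ = 6/7, the partial sums are K=1: 0.8571, K=2: 1.5918.
K = 2 is the first length at which the sum reaches 1.0909.

2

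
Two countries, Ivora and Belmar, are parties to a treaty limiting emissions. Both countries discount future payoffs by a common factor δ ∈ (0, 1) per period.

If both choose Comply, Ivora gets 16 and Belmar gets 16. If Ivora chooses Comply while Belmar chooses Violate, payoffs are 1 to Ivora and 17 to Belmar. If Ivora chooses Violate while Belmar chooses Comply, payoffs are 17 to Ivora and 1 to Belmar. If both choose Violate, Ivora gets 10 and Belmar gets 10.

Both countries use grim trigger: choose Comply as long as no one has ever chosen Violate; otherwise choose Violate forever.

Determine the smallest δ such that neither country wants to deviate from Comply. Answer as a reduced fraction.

Cooperation forever yields 16 each period: 16/(1−δ).
Deviating yields 17 once, then 10 forever: 17 + 10δ/(1−δ).
No profitable deviation requires 16/(1−δ) ≥ 17 + 10δ/(1−δ).
Multiplying by (1−δ): 16 ≥ 17(1−δ) + 10δ = 17 − 7δ.
So 7δ ≥ 1, i.e. δ ≥ 1/7.

1/7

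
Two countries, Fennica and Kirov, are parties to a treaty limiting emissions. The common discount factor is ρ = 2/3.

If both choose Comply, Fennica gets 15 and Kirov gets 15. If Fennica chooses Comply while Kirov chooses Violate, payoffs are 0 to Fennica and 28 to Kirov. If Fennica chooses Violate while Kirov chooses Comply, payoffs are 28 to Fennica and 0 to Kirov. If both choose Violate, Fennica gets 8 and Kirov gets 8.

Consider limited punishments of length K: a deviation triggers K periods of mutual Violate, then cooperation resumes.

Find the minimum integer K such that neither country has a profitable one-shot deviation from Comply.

7

No profitable deviation requires (15−8)(ρ+…+ρ^K) ≥ 28−15, i.e. ρ+…+ρ^K ≥ 13/7 ≈ 1.8571.
With ρ = 2/3, the partial sums are K=1: 0.6667, K=2: 1.1111, …, K=5: 1.7366, K=6: 1.8244, K=7: 1.8829.
K = 7 is the first length at which the sum reaches 1.8571.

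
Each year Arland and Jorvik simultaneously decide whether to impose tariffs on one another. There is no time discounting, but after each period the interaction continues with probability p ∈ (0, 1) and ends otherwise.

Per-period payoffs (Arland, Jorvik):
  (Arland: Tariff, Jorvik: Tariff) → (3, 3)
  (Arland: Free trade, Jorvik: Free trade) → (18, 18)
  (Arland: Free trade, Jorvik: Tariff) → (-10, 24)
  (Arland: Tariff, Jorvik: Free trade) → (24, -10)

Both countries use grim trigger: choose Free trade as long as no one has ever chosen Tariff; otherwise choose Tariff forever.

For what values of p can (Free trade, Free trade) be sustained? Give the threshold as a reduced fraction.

With no time discounting, the continuation probability p plays the role of the discount factor.
Grim-trigger IC: 18/(1−p) ≥ 24 + 3p/(1−p) ⇒ p ≥ (24−18)/(24−3) = 2/7.

2/7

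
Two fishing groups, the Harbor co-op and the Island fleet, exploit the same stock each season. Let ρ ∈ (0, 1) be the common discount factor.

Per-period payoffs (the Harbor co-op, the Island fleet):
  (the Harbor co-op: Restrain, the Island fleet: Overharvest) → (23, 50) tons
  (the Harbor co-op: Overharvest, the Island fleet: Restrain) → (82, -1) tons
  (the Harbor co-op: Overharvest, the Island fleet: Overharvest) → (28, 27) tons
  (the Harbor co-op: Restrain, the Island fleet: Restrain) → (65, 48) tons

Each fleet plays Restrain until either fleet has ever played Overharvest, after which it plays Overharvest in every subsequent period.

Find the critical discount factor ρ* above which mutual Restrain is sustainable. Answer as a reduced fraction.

For the Harbor co-op: deviation gain 82−65 = 17, per-period punishment loss 65−28 = 37. IC gives ρ ≥ 17/54.
For the Island fleet: gain 2, loss 21 per period, so ρ ≥ 2/23.
The tighter constraint is the Harbor co-op's, so cooperation needs ρ ≥ 17/54.

17/54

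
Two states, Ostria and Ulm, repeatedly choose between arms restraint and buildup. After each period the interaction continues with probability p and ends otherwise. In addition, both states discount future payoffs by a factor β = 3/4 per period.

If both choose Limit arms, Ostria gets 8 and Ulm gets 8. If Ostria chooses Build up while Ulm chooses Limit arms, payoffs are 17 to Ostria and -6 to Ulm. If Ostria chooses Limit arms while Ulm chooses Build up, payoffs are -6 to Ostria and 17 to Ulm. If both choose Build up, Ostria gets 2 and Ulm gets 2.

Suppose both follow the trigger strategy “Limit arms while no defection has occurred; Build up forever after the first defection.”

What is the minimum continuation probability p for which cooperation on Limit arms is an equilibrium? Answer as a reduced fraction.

4/5

Expected continuation weight on next period's payoff is β·p = 3/4·p, which plays the role of the discount factor.
Cooperation requires 3/4·p ≥ (17−8)/(17−2) = 3/5, hence p ≥ 4/5.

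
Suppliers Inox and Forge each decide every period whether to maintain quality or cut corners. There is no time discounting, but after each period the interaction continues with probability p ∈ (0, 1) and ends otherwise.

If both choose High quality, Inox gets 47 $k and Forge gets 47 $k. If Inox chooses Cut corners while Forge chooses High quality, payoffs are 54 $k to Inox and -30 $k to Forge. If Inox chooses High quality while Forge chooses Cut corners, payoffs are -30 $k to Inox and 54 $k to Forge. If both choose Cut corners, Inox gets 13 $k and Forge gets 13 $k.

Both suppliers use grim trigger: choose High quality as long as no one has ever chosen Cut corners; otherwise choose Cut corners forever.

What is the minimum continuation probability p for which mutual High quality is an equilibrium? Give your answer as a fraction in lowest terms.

7/41

Expected cooperation value is 47 + p·47 + p²·47 + … = 47/(1−p); deviation gives 54 + p·13/(1−p).
47 ≥ 54(1−p) + 13p ⇒ 41p ≥ 7 ⇒ p ≥ 7/41.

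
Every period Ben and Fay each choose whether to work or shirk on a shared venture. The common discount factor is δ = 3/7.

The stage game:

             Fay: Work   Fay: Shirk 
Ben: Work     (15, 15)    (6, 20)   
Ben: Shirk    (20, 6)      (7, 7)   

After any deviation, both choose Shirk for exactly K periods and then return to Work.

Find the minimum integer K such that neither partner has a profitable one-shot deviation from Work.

IC: δ(1−δ^K)/(1−δ) ≥ (20−15)/(15−7) = 5/8.
With δ = 3/7: need 1 − δ^K ≥ 5/8·(1−3/7)/(3/7), i.e. δ^K ≤ 0.1667.
Since (3/7)^2 = 0.1837 and (3/7)^3 = 0.0787, the smallest such K is 3.

3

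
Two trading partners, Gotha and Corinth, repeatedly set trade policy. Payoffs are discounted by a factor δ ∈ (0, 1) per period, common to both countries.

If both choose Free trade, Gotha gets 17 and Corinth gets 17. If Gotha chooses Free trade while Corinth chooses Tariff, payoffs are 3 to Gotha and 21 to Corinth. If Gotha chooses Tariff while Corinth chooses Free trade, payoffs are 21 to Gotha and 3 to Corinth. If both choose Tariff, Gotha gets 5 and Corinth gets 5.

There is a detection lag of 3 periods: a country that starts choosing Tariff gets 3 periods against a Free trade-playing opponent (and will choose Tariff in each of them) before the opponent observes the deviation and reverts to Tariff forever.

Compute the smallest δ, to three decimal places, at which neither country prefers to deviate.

The best deviation is to choose Tariff for all 3 undetected periods, earning 21 each, then 5 forever once detected.
Deviation value: 21(1−δ^3)/(1−δ) + 5δ^3/(1−δ); cooperation value: 17/(1−δ).
IC: 17 ≥ 21(1−δ^3) + 5δ^3 = 21 − 16δ^3.
So δ^3 ≥ 4/16 = 1/4, giving δ ≥ (1/4)^(1/3) ≈ 0.630.

0.630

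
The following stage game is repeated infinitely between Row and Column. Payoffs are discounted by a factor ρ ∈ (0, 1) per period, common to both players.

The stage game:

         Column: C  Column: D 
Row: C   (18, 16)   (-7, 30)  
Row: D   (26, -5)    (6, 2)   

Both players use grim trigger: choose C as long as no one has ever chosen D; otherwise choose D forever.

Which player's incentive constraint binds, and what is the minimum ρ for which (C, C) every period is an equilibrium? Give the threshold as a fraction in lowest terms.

Column; ρ ≥ 1/2

Row's threshold: (26−18)/(26−6) = 2/5.
Column's threshold: (30−16)/(30−2) = 1/2.
2/5 < 1/2, so Column binds and ρ* = 1/2.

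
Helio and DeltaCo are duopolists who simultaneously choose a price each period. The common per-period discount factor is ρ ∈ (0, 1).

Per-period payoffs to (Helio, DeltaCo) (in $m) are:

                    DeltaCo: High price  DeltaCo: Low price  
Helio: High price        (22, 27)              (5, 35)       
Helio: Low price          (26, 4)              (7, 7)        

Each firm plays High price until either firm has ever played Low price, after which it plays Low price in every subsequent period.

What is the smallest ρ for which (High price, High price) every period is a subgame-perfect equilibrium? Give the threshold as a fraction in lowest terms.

2/7

For Helio: deviation gain 26−22 = 4, per-period punishment loss 22−7 = 15. IC gives ρ ≥ 4/19.
For DeltaCo: gain 8, loss 20 per period, so ρ ≥ 8/28 = 2/7.
The tighter constraint is DeltaCo's, so cooperation needs ρ ≥ 2/7.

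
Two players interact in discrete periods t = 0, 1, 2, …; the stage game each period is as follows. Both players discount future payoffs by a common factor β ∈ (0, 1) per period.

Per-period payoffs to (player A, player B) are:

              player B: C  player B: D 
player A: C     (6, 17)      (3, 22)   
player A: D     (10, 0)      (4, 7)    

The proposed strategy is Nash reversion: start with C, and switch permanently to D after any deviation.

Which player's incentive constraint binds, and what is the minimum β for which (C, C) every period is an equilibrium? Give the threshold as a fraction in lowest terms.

player A's threshold: (10−6)/(10−4) = 2/3.
player B's threshold: (22−17)/(22−7) = 1/3.
2/3 > 1/3, so player A binds and β* = 2/3.

player A; β ≥ 2/3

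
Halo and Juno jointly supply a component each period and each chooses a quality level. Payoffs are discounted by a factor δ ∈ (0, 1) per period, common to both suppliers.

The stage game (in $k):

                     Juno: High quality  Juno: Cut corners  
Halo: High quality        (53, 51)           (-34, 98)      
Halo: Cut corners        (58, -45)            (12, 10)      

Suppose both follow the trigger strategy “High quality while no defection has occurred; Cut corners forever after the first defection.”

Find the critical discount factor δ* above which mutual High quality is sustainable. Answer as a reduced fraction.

47/88

Halo: cooperation gives 53 each period; deviation gives 58 once then 12 forever.
  53/(1−δ) ≥ 58 + 12δ/(1−δ) ⇒ δ ≥ 5/46.
Juno: cooperation gives 51 each period; deviation gives 98 once then 10 forever.
  δ ≥ 47/88.
Both must hold, so the binding constraint is Juno's: δ ≥ 47/88.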